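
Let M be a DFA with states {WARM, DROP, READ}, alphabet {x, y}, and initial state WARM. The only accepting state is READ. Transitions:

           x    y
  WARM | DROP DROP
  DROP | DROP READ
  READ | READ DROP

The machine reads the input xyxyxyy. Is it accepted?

No

start at WARM
read 'x': WARM → DROP
read 'y': DROP → READ
read 'x': READ → READ
read 'y': READ → DROP
read 'x': DROP → DROP
read 'y': DROP → READ
read 'y': READ → DROP
End state DROP is not accepting.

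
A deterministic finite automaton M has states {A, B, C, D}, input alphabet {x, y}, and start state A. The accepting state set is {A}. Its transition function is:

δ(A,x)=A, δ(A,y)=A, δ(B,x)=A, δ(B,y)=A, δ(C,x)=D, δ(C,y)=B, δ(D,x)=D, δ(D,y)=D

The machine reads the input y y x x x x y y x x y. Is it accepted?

start at A
read 'y': A → A
read 'y': A → A
read 'x': A → A
read 'x': A → A
read 'x': A → A
read 'x': A → A
read 'y': A → A
read 'y': A → A
read 'x': A → A
read 'x': A → A
read 'y': A → A
End state A is accepting.

Yes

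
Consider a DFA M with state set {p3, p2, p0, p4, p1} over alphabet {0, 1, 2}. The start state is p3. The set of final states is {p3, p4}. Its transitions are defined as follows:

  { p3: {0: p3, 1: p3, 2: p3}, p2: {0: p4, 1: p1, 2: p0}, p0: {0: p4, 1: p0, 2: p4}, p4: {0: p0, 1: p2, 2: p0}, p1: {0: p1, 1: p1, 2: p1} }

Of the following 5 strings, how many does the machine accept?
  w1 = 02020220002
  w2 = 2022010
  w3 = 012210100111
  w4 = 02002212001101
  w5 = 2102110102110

5

w1: p3 → p3 → p3 → p3 → p3 → p3 → p3 → p3 → p3 → p3 → p3 → p3  → end p3, accepted
w2: p3 → p3 → p3 → p3 → p3 → p3 → p3 → p3  → end p3, accepted
w3: p3 → p3 → p3 → p3 → p3 → p3 → p3 → p3 → p3 → p3 → p3 → p3 → p3  → end p3, accepted
w4: p3 → p3 → p3 → p3 → p3 → p3 → p3 → p3 → p3 → p3 → p3 → p3 → p3 → p3 → p3  → end p3, accepted
w5: p3 → p3 → p3 → p3 → p3 → p3 → p3 → p3 → p3 → p3 → p3 → p3 → p3 → p3  → end p3, accepted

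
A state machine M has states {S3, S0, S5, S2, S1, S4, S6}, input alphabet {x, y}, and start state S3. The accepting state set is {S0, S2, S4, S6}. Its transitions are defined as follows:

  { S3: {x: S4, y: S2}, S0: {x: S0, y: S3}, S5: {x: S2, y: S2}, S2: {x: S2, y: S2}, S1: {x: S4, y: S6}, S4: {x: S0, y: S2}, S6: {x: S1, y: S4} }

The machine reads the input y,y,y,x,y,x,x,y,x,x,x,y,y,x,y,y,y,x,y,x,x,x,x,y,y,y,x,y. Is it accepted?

S3 → S2 → S2 → S2 → S2 → S2 → S2 → S2 → S2 → S2 → S2 → S2 → S2 → S2 → S2 → S2 → S2 → S2 → S2 → S2 → S2 → S2 → S2 → S2 → S2 → S2 → S2 → S2 → S2
End state S2 is accepting.

Yes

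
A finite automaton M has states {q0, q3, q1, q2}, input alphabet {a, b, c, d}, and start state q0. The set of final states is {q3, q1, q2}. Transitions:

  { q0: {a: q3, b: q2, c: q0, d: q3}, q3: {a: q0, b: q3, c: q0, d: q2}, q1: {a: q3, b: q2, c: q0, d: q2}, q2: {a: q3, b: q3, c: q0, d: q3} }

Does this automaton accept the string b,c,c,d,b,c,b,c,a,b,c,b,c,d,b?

q0 → q2 → q0 → q0 → q3 → q3 → q0 → q2 → q0 → q3 → q3 → q0 → q2 → q0 → q3 → q3
End state q3 is accepting.

Yes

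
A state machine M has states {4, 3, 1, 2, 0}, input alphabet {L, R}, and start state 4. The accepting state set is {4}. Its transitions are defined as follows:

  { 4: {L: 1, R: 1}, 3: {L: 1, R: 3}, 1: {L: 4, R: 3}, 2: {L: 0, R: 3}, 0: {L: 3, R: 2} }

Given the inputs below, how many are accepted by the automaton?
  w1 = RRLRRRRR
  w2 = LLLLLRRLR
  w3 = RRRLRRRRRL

0

w1: Trace: 4 -R-> 1 -R-> 3 -L-> 1 -R-> 3 -R-> 3 -R-> 3 -R-> 3 -R-> 3  → end 3, rejected
w2: Trace: 4 -L-> 1 -L-> 4 -L-> 1 -L-> 4 -L-> 1 -R-> 3 -R-> 3 -L-> 1 -R-> 3  → end 3, rejected
w3: Trace: 4 -R-> 1 -R-> 3 -R-> 3 -L-> 1 -R-> 3 -R-> 3 -R-> 3 -R-> 3 -R-> 3 -L-> 1  → end 1, rejected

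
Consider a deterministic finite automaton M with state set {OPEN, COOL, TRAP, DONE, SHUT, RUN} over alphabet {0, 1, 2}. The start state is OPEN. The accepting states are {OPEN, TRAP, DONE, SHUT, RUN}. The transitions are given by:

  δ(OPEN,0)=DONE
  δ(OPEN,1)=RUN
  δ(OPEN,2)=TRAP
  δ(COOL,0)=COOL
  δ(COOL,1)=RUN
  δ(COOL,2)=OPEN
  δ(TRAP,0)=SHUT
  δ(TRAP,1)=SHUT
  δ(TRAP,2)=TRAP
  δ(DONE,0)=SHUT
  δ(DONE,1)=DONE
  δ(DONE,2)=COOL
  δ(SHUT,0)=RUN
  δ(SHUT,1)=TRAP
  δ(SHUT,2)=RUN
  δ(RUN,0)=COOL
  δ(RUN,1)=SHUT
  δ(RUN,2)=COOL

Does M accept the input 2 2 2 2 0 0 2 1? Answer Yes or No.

Yes

start at OPEN
read '2': OPEN → TRAP
read '2': TRAP → TRAP
read '2': TRAP → TRAP
read '2': TRAP → TRAP
read '0': TRAP → SHUT
read '0': SHUT → RUN
read '2': RUN → COOL
read '1': COOL → RUN
End state RUN is accepting.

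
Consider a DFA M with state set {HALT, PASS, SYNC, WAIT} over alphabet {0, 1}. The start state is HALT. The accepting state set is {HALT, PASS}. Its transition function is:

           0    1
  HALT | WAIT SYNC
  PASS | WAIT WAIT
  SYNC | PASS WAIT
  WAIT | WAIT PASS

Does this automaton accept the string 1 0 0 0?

No

start at HALT
read '1': HALT → SYNC
read '0': SYNC → PASS
read '0': PASS → WAIT
read '0': WAIT → WAIT
End state WAIT is not accepting.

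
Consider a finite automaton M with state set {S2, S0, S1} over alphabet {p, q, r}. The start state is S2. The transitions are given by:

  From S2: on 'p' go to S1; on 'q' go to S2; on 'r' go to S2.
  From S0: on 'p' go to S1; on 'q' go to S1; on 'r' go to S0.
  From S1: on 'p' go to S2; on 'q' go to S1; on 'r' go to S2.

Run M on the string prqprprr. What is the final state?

S2

S2 → S1 → S2 → S2 → S1 → S2 → S1 → S2 → S2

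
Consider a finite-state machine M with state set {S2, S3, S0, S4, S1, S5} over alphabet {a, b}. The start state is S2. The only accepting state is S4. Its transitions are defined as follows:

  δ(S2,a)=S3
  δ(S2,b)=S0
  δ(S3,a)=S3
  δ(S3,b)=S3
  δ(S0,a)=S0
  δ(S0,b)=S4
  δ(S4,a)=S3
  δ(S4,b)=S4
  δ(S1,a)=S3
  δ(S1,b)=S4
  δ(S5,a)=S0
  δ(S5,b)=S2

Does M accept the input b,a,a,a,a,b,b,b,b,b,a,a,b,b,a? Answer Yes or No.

No

Trace: S2 -b-> S0 -a-> S0 -a-> S0 -a-> S0 -a-> S0 -b-> S4 -b-> S4 -b-> S4 -b-> S4 -b-> S4 -a-> S3 -a-> S3 -b-> S3 -b-> S3 -a-> S3
End state S3 is not accepting.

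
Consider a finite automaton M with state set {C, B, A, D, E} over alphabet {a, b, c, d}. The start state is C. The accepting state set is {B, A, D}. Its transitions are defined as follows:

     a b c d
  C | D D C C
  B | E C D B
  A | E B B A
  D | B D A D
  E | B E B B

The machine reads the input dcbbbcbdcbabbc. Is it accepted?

Yes

Trace: C -d-> C -c-> C -b-> D -b-> D -b-> D -c-> A -b-> B -d-> B -c-> D -b-> D -a-> B -b-> C -b-> D -c-> A
End state A is accepting.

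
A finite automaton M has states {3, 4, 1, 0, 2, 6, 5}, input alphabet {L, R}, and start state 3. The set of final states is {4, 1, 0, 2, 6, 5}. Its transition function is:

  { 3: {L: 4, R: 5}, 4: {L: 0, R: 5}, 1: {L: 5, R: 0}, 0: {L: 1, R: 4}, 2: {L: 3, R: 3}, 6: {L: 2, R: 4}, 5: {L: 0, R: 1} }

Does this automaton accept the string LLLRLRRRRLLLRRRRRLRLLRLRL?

Yes

Trace: 3 -L-> 4 -L-> 0 -L-> 1 -R-> 0 -L-> 1 -R-> 0 -R-> 4 -R-> 5 -R-> 1 -L-> 5 -L-> 0 -L-> 1 -R-> 0 -R-> 4 -R-> 5 -R-> 1 -R-> 0 -L-> 1 -R-> 0 -L-> 1 -L-> 5 -R-> 1 -L-> 5 -R-> 1 -L-> 5
End state 5 is accepting.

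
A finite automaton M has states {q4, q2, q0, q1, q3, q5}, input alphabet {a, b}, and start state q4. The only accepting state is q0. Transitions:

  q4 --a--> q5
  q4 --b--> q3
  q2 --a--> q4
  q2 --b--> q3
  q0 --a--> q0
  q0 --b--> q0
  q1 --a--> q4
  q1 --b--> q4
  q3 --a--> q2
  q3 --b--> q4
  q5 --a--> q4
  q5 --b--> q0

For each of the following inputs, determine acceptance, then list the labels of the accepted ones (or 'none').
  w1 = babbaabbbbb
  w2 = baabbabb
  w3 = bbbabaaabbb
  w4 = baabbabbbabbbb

w1:
  start at q4
  read 'b': q4 → q3
  read 'a': q3 → q2
  read 'b': q2 → q3
  read 'b': q3 → q4
  read 'a': q4 → q5
  read 'a': q5 → q4
  read 'b': q4 → q3
  read 'b': q3 → q4
  read 'b': q4 → q3
  read 'b': q3 → q4
  read 'b': q4 → q3
  end q3, rejected
w2:
  start at q4
  read 'b': q4 → q3
  read 'a': q3 → q2
  read 'a': q2 → q4
  read 'b': q4 → q3
  read 'b': q3 → q4
  read 'a': q4 → q5
  read 'b': q5 → q0
  read 'b': q0 → q0
  end q0, accepted
w3:
  start at q4
  read 'b': q4 → q3
  read 'b': q3 → q4
  read 'b': q4 → q3
  read 'a': q3 → q2
  read 'b': q2 → q3
  read 'a': q3 → q2
  read 'a': q2 → q4
  read 'a': q4 → q5
  read 'b': q5 → q0
  read 'b': q0 → q0
  read 'b': q0 → q0
  end q0, accepted
w4:
  start at q4
  read 'b': q4 → q3
  read 'a': q3 → q2
  read 'a': q2 → q4
  read 'b': q4 → q3
  read 'b': q3 → q4
  read 'a': q4 → q5
  read 'b': q5 → q0
  read 'b': q0 → q0
  read 'b': q0 → q0
  read 'a': q0 → q0
  read 'b': q0 → q0
  read 'b': q0 → q0
  read 'b': q0 → q0
  read 'b': q0 → q0
  end q0, accepted

w2, w3, w4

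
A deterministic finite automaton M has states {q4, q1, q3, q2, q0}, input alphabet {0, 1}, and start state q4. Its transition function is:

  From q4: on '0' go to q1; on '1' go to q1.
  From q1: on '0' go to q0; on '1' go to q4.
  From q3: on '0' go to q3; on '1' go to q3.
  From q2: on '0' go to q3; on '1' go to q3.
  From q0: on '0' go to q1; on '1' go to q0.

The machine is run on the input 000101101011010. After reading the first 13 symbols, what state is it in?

q0

start at q4
read '0': q4 → q1
read '0': q1 → q0
read '0': q0 → q1
read '1': q1 → q4
read '0': q4 → q1
read '1': q1 → q4
read '1': q4 → q1
read '0': q1 → q0
read '1': q0 → q0
read '0': q0 → q1
read '1': q1 → q4
read '1': q4 → q1
read '0': q1 → q0
After 13 symbols: q0.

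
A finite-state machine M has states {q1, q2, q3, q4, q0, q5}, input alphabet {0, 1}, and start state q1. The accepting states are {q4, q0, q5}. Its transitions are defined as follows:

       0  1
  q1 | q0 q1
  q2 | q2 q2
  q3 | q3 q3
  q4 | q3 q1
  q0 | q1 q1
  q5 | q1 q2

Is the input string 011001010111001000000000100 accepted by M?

No

start at q1
read '0': q1 → q0
read '1': q0 → q1
read '1': q1 → q1
read '0': q1 → q0
read '0': q0 → q1
read '1': q1 → q1
read '0': q1 → q0
read '1': q0 → q1
read '0': q1 → q0
read '1': q0 → q1
read '1': q1 → q1
read '1': q1 → q1
read '0': q1 → q0
read '0': q0 → q1
read '1': q1 → q1
read '0': q1 → q0
read '0': q0 → q1
read '0': q1 → q0
read '0': q0 → q1
read '0': q1 → q0
read '0': q0 → q1
read '0': q1 → q0
read '0': q0 → q1
read '0': q1 → q0
read '1': q0 → q1
read '0': q1 → q0
read '0': q0 → q1
End state q1 is not accepting.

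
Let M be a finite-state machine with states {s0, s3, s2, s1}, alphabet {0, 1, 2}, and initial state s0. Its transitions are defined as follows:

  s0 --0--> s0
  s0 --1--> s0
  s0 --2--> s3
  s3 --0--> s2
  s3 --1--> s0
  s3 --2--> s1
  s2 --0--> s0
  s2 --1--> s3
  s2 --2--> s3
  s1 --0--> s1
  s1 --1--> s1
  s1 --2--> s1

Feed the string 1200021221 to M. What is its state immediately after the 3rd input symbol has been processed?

s2

start at s0
read '1': s0 → s0
read '2': s0 → s3
read '0': s3 → s2
After 3 symbols: s2.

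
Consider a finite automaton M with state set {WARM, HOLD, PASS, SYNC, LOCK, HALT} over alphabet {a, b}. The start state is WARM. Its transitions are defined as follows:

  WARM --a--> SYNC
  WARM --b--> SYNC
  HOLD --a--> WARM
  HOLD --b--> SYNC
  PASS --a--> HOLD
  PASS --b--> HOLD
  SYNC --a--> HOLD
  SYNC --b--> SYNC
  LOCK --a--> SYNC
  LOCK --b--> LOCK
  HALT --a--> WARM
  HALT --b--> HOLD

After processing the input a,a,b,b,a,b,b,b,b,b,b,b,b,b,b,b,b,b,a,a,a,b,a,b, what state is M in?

start at WARM
read 'a': WARM → SYNC
read 'a': SYNC → HOLD
read 'b': HOLD → SYNC
read 'b': SYNC → SYNC
read 'a': SYNC → HOLD
read 'b': HOLD → SYNC
read 'b': SYNC → SYNC
read 'b': SYNC → SYNC
read 'b': SYNC → SYNC
read 'b': SYNC → SYNC
read 'b': SYNC → SYNC
read 'b': SYNC → SYNC
read 'b': SYNC → SYNC
read 'b': SYNC → SYNC
read 'b': SYNC → SYNC
read 'b': SYNC → SYNC
read 'b': SYNC → SYNC
read 'b': SYNC → SYNC
read 'a': SYNC → HOLD
read 'a': HOLD → WARM
read 'a': WARM → SYNC
read 'b': SYNC → SYNC
read 'a': SYNC → HOLD
read 'b': HOLD → SYNC

SYNC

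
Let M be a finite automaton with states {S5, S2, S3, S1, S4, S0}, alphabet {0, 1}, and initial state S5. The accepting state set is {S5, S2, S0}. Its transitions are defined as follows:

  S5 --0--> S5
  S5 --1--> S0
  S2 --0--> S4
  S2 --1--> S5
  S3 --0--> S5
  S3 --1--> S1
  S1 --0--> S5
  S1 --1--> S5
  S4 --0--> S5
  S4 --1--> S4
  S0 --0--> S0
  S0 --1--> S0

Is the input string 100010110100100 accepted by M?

Yes

Trace: S5 -1-> S0 -0-> S0 -0-> S0 -0-> S0 -1-> S0 -0-> S0 -1-> S0 -1-> S0 -0-> S0 -1-> S0 -0-> S0 -0-> S0 -1-> S0 -0-> S0 -0-> S0
End state S0 is accepting.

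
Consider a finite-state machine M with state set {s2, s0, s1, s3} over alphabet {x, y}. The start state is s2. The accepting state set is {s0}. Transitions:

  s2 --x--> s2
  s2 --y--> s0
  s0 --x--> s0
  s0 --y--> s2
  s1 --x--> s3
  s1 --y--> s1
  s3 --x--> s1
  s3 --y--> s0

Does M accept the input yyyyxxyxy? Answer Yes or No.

No

s2 → s0 → s2 → s0 → s2 → s2 → s2 → s0 → s0 → s2
End state s2 is not accepting.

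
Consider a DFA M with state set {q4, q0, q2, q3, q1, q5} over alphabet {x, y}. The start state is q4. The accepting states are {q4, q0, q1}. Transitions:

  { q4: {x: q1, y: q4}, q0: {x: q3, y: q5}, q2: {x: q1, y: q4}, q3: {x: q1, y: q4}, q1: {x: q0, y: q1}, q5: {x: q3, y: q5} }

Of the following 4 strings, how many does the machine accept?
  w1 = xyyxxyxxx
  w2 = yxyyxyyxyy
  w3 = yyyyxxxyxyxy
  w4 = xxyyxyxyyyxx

1

w1: Trace: q4 -x-> q1 -y-> q1 -y-> q1 -x-> q0 -x-> q3 -y-> q4 -x-> q1 -x-> q0 -x-> q3  → end q3, rejected
w2: Trace: q4 -y-> q4 -x-> q1 -y-> q1 -y-> q1 -x-> q0 -y-> q5 -y-> q5 -x-> q3 -y-> q4 -y-> q4  → end q4, accepted
w3: Trace: q4 -y-> q4 -y-> q4 -y-> q4 -y-> q4 -x-> q1 -x-> q0 -x-> q3 -y-> q4 -x-> q1 -y-> q1 -x-> q0 -y-> q5  → end q5, rejected
w4: Trace: q4 -x-> q1 -x-> q0 -y-> q5 -y-> q5 -x-> q3 -y-> q4 -x-> q1 -y-> q1 -y-> q1 -y-> q1 -x-> q0 -x-> q3  → end q3, rejected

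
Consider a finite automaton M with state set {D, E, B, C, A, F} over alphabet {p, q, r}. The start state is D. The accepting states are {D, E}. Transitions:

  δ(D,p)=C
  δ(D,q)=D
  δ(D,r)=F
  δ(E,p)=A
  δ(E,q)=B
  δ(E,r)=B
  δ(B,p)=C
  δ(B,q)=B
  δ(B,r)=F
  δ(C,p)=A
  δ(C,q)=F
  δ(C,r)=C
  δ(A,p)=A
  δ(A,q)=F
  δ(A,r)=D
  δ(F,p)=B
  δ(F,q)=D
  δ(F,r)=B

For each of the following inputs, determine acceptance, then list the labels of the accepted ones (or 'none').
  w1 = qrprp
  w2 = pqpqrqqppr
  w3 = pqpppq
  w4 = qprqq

w1:
  start at D
  read 'q': D → D
  read 'r': D → F
  read 'p': F → B
  read 'r': B → F
  read 'p': F → B
  end B, rejected
w2:
  start at D
  read 'p': D → C
  read 'q': C → F
  read 'p': F → B
  read 'q': B → B
  read 'r': B → F
  read 'q': F → D
  read 'q': D → D
  read 'p': D → C
  read 'p': C → A
  read 'r': A → D
  end D, accepted
w3:
  start at D
  read 'p': D → C
  read 'q': C → F
  read 'p': F → B
  read 'p': B → C
  read 'p': C → A
  read 'q': A → F
  end F, rejected
w4:
  start at D
  read 'q': D → D
  read 'p': D → C
  read 'r': C → C
  read 'q': C → F
  read 'q': F → D
  end D, accepted

w2, w4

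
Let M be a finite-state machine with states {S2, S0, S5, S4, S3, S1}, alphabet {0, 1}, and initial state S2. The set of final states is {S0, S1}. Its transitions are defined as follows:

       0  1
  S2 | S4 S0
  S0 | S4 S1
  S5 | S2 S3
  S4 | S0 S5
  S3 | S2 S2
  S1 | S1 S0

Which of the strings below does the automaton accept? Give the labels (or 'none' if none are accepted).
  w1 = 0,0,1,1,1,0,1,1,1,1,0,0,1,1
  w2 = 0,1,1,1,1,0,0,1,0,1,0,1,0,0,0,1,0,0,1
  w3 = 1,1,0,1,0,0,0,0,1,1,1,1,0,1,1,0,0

w1, w2

w1: Trace: S2 -0-> S4 -0-> S0 -1-> S1 -1-> S0 -1-> S1 -0-> S1 -1-> S0 -1-> S1 -1-> S0 -1-> S1 -0-> S1 -0-> S1 -1-> S0 -1-> S1  → end S1, accepted
w2: Trace: S2 -0-> S4 -1-> S5 -1-> S3 -1-> S2 -1-> S0 -0-> S4 -0-> S0 -1-> S1 -0-> S1 -1-> S0 -0-> S4 -1-> S5 -0-> S2 -0-> S4 -0-> S0 -1-> S1 -0-> S1 -0-> S1 -1-> S0  → end S0, accepted
w3: Trace: S2 -1-> S0 -1-> S1 -0-> S1 -1-> S0 -0-> S4 -0-> S0 -0-> S4 -0-> S0 -1-> S1 -1-> S0 -1-> S1 -1-> S0 -0-> S4 -1-> S5 -1-> S3 -0-> S2 -0-> S4  → end S4, rejected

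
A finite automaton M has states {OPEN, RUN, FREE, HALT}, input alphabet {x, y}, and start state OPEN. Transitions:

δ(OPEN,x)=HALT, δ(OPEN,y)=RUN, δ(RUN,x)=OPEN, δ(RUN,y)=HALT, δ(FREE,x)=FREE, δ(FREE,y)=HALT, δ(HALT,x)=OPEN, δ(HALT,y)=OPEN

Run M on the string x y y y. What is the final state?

HALT

Trace: OPEN -x-> HALT -y-> OPEN -y-> RUN -y-> HALT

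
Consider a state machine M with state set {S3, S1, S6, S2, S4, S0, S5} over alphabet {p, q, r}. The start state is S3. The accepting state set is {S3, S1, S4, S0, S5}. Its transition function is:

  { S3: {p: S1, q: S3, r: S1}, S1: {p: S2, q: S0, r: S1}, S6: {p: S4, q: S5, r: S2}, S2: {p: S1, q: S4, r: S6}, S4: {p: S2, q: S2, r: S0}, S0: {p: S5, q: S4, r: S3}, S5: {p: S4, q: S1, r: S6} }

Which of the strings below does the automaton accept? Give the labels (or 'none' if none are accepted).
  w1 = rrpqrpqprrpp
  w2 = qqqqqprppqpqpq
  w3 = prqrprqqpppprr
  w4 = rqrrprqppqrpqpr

w1:
  start at S3
  read 'r': S3 → S1
  read 'r': S1 → S1
  read 'p': S1 → S2
  read 'q': S2 → S4
  read 'r': S4 → S0
  read 'p': S0 → S5
  read 'q': S5 → S1
  read 'p': S1 → S2
  read 'r': S2 → S6
  read 'r': S6 → S2
  read 'p': S2 → S1
  read 'p': S1 → S2
  end S2, rejected
w2:
  start at S3
  read 'q': S3 → S3
  read 'q': S3 → S3
  read 'q': S3 → S3
  read 'q': S3 → S3
  read 'q': S3 → S3
  read 'p': S3 → S1
  read 'r': S1 → S1
  read 'p': S1 → S2
  read 'p': S2 → S1
  read 'q': S1 → S0
  read 'p': S0 → S5
  read 'q': S5 → S1
  read 'p': S1 → S2
  read 'q': S2 → S4
  end S4, accepted
w3:
  start at S3
  read 'p': S3 → S1
  read 'r': S1 → S1
  read 'q': S1 → S0
  read 'r': S0 → S3
  read 'p': S3 → S1
  read 'r': S1 → S1
  read 'q': S1 → S0
  read 'q': S0 → S4
  read 'p': S4 → S2
  read 'p': S2 → S1
  read 'p': S1 → S2
  read 'p': S2 → S1
  read 'r': S1 → S1
  read 'r': S1 → S1
  end S1, accepted
w4:
  start at S3
  read 'r': S3 → S1
  read 'q': S1 → S0
  read 'r': S0 → S3
  read 'r': S3 → S1
  read 'p': S1 → S2
  read 'r': S2 → S6
  read 'q': S6 → S5
  read 'p': S5 → S4
  read 'p': S4 → S2
  read 'q': S2 → S4
  read 'r': S4 → S0
  read 'p': S0 → S5
  read 'q': S5 → S1
  read 'p': S1 → S2
  read 'r': S2 → S6
  end S6, rejected

w2, w3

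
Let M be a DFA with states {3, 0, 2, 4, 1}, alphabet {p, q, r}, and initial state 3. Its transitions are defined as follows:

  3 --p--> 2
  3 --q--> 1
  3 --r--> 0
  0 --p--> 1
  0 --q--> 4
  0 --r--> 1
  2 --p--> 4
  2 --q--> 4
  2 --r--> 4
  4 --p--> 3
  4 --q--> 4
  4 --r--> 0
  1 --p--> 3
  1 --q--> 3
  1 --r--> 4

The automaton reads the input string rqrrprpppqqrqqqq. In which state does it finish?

Trace: 3 -r-> 0 -q-> 4 -r-> 0 -r-> 1 -p-> 3 -r-> 0 -p-> 1 -p-> 3 -p-> 2 -q-> 4 -q-> 4 -r-> 0 -q-> 4 -q-> 4 -q-> 4 -q-> 4

4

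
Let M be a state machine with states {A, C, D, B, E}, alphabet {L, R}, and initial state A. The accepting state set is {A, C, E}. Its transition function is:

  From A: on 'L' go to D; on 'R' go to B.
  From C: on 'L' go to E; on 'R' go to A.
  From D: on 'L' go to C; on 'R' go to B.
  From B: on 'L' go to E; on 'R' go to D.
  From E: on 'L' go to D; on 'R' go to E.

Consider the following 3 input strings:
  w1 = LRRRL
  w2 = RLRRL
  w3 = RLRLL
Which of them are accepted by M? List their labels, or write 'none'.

w1, w3

w1: Trace: A -L-> D -R-> B -R-> D -R-> B -L-> E  → end E, accepted
w2: Trace: A -R-> B -L-> E -R-> E -R-> E -L-> D  → end D, rejected
w3: Trace: A -R-> B -L-> E -R-> E -L-> D -L-> C  → end C, accepted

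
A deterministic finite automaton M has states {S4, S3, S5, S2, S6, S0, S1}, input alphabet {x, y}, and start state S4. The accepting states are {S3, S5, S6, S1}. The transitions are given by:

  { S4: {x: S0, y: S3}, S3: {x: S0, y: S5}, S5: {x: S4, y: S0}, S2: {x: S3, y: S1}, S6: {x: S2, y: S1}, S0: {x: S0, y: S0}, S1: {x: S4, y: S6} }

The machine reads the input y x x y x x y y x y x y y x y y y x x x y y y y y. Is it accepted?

No

S4 → S3 → S0 → S0 → S0 → S0 → S0 → S0 → S0 → S0 → S0 → S0 → S0 → S0 → S0 → S0 → S0 → S0 → S0 → S0 → S0 → S0 → S0 → S0 → S0 → S0
End state S0 is not accepting.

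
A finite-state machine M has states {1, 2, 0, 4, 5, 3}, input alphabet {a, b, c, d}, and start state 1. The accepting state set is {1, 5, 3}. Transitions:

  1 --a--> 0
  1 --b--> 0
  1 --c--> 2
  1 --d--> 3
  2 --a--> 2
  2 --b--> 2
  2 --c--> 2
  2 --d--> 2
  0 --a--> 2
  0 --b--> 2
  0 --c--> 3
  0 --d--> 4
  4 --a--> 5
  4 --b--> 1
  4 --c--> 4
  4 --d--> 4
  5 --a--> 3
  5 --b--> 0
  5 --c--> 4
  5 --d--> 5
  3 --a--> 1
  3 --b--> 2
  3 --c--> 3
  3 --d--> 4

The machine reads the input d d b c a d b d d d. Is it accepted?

No

start at 1
read 'd': 1 → 3
read 'd': 3 → 4
read 'b': 4 → 1
read 'c': 1 → 2
read 'a': 2 → 2
read 'd': 2 → 2
read 'b': 2 → 2
read 'd': 2 → 2
read 'd': 2 → 2
read 'd': 2 → 2
End state 2 is not accepting.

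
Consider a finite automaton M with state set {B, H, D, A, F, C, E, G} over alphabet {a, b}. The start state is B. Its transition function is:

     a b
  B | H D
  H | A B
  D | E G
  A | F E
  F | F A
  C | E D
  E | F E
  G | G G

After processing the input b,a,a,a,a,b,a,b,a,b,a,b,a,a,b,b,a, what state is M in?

F

B → D → E → F → F → F → A → F → A → F → A → F → A → F → F → A → E → F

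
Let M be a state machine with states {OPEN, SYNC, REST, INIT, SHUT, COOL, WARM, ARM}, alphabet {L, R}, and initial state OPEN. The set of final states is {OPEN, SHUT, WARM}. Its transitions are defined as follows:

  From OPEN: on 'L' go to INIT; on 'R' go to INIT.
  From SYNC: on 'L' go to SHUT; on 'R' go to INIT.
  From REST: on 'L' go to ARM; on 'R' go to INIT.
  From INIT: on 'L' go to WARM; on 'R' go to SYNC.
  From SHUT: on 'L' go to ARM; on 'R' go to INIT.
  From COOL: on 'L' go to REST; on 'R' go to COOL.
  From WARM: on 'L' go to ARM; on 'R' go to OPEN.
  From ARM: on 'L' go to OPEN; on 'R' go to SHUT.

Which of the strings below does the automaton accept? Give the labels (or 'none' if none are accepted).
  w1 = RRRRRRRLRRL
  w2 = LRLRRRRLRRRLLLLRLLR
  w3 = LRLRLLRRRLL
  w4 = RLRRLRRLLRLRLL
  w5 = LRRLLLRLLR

w1:
  start at OPEN
  read 'R': OPEN → INIT
  read 'R': INIT → SYNC
  read 'R': SYNC → INIT
  read 'R': INIT → SYNC
  read 'R': SYNC → INIT
  read 'R': INIT → SYNC
  read 'R': SYNC → INIT
  read 'L': INIT → WARM
  read 'R': WARM → OPEN
  read 'R': OPEN → INIT
  read 'L': INIT → WARM
  end WARM, accepted
w2:
  start at OPEN
  read 'L': OPEN → INIT
  read 'R': INIT → SYNC
  read 'L': SYNC → SHUT
  read 'R': SHUT → INIT
  read 'R': INIT → SYNC
  read 'R': SYNC → INIT
  read 'R': INIT → SYNC
  read 'L': SYNC → SHUT
  read 'R': SHUT → INIT
  read 'R': INIT → SYNC
  read 'R': SYNC → INIT
  read 'L': INIT → WARM
  read 'L': WARM → ARM
  read 'L': ARM → OPEN
  read 'L': OPEN → INIT
  read 'R': INIT → SYNC
  read 'L': SYNC → SHUT
  read 'L': SHUT → ARM
  read 'R': ARM → SHUT
  end SHUT, accepted
w3:
  start at OPEN
  read 'L': OPEN → INIT
  read 'R': INIT → SYNC
  read 'L': SYNC → SHUT
  read 'R': SHUT → INIT
  read 'L': INIT → WARM
  read 'L': WARM → ARM
  read 'R': ARM → SHUT
  read 'R': SHUT → INIT
  read 'R': INIT → SYNC
  read 'L': SYNC → SHUT
  read 'L': SHUT → ARM
  end ARM, rejected
w4:
  start at OPEN
  read 'R': OPEN → INIT
  read 'L': INIT → WARM
  read 'R': WARM → OPEN
  read 'R': OPEN → INIT
  read 'L': INIT → WARM
  read 'R': WARM → OPEN
  read 'R': OPEN → INIT
  read 'L': INIT → WARM
  read 'L': WARM → ARM
  read 'R': ARM → SHUT
  read 'L': SHUT → ARM
  read 'R': ARM → SHUT
  read 'L': SHUT → ARM
  read 'L': ARM → OPEN
  end OPEN, accepted
w5:
  start at OPEN
  read 'L': OPEN → INIT
  read 'R': INIT → SYNC
  read 'R': SYNC → INIT
  read 'L': INIT → WARM
  read 'L': WARM → ARM
  read 'L': ARM → OPEN
  read 'R': OPEN → INIT
  read 'L': INIT → WARM
  read 'L': WARM → ARM
  read 'R': ARM → SHUT
  end SHUT, accepted

w1, w2, w4, w5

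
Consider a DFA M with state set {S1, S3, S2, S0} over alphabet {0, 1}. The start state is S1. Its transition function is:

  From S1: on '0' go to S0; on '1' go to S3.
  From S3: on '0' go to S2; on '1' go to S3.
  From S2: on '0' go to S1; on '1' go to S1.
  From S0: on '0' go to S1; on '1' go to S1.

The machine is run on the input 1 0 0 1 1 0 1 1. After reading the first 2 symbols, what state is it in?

S2

Trace: S1 -1-> S3 -0-> S2
After 2 symbols: S2.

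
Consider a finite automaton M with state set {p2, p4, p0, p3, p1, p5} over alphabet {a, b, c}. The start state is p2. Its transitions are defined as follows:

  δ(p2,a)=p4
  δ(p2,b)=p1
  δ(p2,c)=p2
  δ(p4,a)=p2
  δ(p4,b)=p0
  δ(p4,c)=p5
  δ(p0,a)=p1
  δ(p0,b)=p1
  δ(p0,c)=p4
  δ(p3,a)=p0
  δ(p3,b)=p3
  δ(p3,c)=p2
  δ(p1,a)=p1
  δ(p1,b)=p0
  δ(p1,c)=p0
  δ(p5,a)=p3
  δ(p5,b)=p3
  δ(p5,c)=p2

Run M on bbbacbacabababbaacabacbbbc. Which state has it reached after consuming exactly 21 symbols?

p1

p2 → p1 → p0 → p1 → p1 → p0 → p1 → p1 → p0 → p1 → p0 → p1 → p0 → p1 → p0 → p1 → p1 → p1 → p0 → p1 → p0 → p1
After 21 symbols: p1.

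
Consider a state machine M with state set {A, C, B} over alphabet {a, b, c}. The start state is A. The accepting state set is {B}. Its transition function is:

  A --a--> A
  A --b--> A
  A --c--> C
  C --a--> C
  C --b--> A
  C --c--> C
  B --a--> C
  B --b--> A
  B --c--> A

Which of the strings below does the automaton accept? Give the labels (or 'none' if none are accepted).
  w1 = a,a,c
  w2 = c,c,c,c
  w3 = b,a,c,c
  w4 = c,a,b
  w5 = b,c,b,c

w1: Trace: A -a-> A -a-> A -c-> C  → end C, rejected
w2: Trace: A -c-> C -c-> C -c-> C -c-> C  → end C, rejected
w3: Trace: A -b-> A -a-> A -c-> C -c-> C  → end C, rejected
w4: Trace: A -c-> C -a-> C -b-> A  → end A, rejected
w5: Trace: A -b-> A -c-> C -b-> A -c-> C  → end C, rejected

none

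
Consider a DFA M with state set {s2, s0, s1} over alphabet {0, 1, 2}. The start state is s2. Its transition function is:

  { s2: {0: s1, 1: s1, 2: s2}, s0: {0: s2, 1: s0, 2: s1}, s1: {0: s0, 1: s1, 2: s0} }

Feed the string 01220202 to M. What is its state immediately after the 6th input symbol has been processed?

s1

Trace: s2 -0-> s1 -1-> s1 -2-> s0 -2-> s1 -0-> s0 -2-> s1
After 6 symbols: s1.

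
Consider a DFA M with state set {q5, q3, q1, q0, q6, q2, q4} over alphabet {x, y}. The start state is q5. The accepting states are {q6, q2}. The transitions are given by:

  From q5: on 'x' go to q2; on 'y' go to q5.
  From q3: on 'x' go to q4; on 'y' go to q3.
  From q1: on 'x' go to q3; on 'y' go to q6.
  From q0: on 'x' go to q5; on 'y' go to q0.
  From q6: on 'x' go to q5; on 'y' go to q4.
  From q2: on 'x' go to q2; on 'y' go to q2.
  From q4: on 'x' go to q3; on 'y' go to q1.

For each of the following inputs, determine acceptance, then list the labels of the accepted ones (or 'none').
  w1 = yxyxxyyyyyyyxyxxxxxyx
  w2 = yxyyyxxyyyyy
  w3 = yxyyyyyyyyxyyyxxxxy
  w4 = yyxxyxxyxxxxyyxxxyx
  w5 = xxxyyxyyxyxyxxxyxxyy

w1: Trace: q5 -y-> q5 -x-> q2 -y-> q2 -x-> q2 -x-> q2 -y-> q2 -y-> q2 -y-> q2 -y-> q2 -y-> q2 -y-> q2 -y-> q2 -x-> q2 -y-> q2 -x-> q2 -x-> q2 -x-> q2 -x-> q2 -x-> q2 -y-> q2 -x-> q2  → end q2, accepted
w2: Trace: q5 -y-> q5 -x-> q2 -y-> q2 -y-> q2 -y-> q2 -x-> q2 -x-> q2 -y-> q2 -y-> q2 -y-> q2 -y-> q2 -y-> q2  → end q2, accepted
w3: Trace: q5 -y-> q5 -x-> q2 -y-> q2 -y-> q2 -y-> q2 -y-> q2 -y-> q2 -y-> q2 -y-> q2 -y-> q2 -x-> q2 -y-> q2 -y-> q2 -y-> q2 -x-> q2 -x-> q2 -x-> q2 -x-> q2 -y-> q2  → end q2, accepted
w4: Trace: q5 -y-> q5 -y-> q5 -x-> q2 -x-> q2 -y-> q2 -x-> q2 -x-> q2 -y-> q2 -x-> q2 -x-> q2 -x-> q2 -x-> q2 -y-> q2 -y-> q2 -x-> q2 -x-> q2 -x-> q2 -y-> q2 -x-> q2  → end q2, accepted
w5: Trace: q5 -x-> q2 -x-> q2 -x-> q2 -y-> q2 -y-> q2 -x-> q2 -y-> q2 -y-> q2 -x-> q2 -y-> q2 -x-> q2 -y-> q2 -x-> q2 -x-> q2 -x-> q2 -y-> q2 -x-> q2 -x-> q2 -y-> q2 -y-> q2  → end q2, accepted

w1, w2, w3, w4, w5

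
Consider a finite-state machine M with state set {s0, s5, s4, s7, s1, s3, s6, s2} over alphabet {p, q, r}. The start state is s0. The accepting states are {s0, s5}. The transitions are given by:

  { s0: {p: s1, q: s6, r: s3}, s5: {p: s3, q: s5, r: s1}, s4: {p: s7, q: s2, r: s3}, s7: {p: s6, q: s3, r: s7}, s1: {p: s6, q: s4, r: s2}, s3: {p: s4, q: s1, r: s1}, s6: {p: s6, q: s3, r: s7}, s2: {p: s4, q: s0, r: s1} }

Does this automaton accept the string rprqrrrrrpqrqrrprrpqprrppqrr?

No

Trace: s0 -r-> s3 -p-> s4 -r-> s3 -q-> s1 -r-> s2 -r-> s1 -r-> s2 -r-> s1 -r-> s2 -p-> s4 -q-> s2 -r-> s1 -q-> s4 -r-> s3 -r-> s1 -p-> s6 -r-> s7 -r-> s7 -p-> s6 -q-> s3 -p-> s4 -r-> s3 -r-> s1 -p-> s6 -p-> s6 -q-> s3 -r-> s1 -r-> s2
End state s2 is not accepting.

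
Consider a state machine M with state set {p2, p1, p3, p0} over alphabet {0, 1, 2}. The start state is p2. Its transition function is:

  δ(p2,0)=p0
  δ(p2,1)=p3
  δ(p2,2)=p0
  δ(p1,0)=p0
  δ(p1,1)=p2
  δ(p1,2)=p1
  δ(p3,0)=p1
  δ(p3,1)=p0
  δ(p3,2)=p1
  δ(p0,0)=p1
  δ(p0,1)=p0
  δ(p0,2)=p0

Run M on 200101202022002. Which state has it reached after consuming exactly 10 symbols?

p0

p2 → p0 → p1 → p0 → p0 → p1 → p2 → p0 → p1 → p1 → p0
After 10 symbols: p0.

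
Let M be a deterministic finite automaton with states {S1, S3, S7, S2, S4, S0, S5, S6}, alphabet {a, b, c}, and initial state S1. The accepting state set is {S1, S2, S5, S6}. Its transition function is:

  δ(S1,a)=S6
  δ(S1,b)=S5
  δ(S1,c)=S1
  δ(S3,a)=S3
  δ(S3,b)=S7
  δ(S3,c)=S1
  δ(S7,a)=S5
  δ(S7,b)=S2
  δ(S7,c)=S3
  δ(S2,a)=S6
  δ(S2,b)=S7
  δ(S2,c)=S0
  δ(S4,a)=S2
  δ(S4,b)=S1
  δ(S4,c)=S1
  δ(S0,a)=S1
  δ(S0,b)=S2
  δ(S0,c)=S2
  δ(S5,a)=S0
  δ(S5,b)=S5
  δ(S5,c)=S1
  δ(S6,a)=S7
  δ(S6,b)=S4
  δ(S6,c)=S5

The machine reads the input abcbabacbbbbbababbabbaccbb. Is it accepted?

S1 → S6 → S4 → S1 → S5 → S0 → S2 → S6 → S5 → S5 → S5 → S5 → S5 → S5 → S0 → S2 → S6 → S4 → S1 → S6 → S4 → S1 → S6 → S5 → S1 → S5 → S5
End state S5 is accepting.

Yes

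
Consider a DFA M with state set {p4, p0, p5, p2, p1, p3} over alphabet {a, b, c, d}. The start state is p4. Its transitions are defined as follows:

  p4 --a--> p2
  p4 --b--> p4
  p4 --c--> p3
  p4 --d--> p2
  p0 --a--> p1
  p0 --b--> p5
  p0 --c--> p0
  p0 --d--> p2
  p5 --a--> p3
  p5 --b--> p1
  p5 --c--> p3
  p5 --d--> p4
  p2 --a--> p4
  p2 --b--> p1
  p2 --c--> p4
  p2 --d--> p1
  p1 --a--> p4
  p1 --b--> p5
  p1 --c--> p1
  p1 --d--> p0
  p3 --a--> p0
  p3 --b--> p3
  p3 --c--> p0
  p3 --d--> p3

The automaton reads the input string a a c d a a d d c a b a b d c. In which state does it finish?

p4

p4 → p2 → p4 → p3 → p3 → p0 → p1 → p0 → p2 → p4 → p2 → p1 → p4 → p4 → p2 → p4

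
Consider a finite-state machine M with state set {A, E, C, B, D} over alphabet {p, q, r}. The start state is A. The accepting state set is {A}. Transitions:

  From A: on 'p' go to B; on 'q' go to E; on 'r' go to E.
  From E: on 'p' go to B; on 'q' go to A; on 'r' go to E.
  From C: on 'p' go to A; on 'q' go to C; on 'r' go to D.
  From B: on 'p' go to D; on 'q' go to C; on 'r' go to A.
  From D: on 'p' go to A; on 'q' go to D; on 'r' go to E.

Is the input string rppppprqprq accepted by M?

No

start at A
read 'r': A → E
read 'p': E → B
read 'p': B → D
read 'p': D → A
read 'p': A → B
read 'p': B → D
read 'r': D → E
read 'q': E → A
read 'p': A → B
read 'r': B → A
read 'q': A → E
End state E is not accepting.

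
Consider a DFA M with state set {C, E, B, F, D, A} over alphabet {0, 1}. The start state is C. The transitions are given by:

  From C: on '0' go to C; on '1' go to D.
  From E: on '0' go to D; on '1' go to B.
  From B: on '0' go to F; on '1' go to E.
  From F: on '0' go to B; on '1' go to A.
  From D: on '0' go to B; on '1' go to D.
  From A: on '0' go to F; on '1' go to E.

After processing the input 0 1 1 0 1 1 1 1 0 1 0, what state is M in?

C → C → D → D → B → E → B → E → B → F → A → F

F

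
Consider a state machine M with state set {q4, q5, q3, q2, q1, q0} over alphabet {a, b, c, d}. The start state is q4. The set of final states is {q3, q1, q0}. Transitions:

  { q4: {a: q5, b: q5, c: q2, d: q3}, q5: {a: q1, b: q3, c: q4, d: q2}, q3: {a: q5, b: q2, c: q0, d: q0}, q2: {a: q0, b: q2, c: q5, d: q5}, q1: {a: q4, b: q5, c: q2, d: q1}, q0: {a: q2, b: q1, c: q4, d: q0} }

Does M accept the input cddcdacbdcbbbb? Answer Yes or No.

No

start at q4
read 'c': q4 → q2
read 'd': q2 → q5
read 'd': q5 → q2
read 'c': q2 → q5
read 'd': q5 → q2
read 'a': q2 → q0
read 'c': q0 → q4
read 'b': q4 → q5
read 'd': q5 → q2
read 'c': q2 → q5
read 'b': q5 → q3
read 'b': q3 → q2
read 'b': q2 → q2
read 'b': q2 → q2
End state q2 is not accepting.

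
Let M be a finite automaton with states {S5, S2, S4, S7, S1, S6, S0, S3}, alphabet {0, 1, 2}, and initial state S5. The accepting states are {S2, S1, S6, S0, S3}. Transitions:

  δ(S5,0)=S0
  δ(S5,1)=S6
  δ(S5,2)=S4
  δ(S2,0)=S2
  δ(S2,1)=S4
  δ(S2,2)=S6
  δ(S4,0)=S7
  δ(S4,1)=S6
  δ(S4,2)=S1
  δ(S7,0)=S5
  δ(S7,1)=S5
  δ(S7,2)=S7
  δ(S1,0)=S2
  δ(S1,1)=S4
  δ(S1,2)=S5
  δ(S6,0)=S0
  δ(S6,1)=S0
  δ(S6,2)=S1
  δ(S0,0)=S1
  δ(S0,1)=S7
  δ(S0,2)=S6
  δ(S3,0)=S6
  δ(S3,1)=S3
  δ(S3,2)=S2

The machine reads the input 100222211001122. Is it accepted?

No

Trace: S5 -1-> S6 -0-> S0 -0-> S1 -2-> S5 -2-> S4 -2-> S1 -2-> S5 -1-> S6 -1-> S0 -0-> S1 -0-> S2 -1-> S4 -1-> S6 -2-> S1 -2-> S5
End state S5 is not accepting.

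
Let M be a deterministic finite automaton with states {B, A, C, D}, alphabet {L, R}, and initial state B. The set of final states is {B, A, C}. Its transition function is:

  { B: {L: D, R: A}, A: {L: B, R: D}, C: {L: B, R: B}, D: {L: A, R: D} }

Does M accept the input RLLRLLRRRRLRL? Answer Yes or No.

Yes

B → A → B → D → D → A → B → A → D → D → D → A → D → A
End state A is accepting.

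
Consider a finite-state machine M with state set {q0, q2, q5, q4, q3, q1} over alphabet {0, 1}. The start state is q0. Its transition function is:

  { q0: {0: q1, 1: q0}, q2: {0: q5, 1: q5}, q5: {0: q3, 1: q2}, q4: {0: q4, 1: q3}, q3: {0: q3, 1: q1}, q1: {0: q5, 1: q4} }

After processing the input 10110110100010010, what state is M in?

q5

q0 → q0 → q1 → q4 → q3 → q3 → q1 → q4 → q4 → q3 → q3 → q3 → q3 → q1 → q5 → q3 → q1 → q5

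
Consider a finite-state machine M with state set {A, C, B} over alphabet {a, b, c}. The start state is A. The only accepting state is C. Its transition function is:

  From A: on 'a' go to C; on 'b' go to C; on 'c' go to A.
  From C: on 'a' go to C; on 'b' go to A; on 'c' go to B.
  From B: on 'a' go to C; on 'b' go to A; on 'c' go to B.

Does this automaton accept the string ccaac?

Trace: A -c-> A -c-> A -a-> C -a-> C -c-> B
End state B is not accepting.

No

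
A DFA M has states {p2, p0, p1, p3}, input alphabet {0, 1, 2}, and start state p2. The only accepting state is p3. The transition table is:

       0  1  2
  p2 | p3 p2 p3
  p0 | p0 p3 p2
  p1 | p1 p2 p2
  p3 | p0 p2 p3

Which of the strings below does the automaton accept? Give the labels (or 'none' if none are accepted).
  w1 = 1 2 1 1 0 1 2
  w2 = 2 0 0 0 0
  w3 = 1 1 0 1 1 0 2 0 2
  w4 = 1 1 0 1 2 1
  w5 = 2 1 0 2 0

w1

w1: Trace: p2 -1-> p2 -2-> p3 -1-> p2 -1-> p2 -0-> p3 -1-> p2 -2-> p3  → end p3, accepted
w2: Trace: p2 -2-> p3 -0-> p0 -0-> p0 -0-> p0 -0-> p0  → end p0, rejected
w3: Trace: p2 -1-> p2 -1-> p2 -0-> p3 -1-> p2 -1-> p2 -0-> p3 -2-> p3 -0-> p0 -2-> p2  → end p2, rejected
w4: Trace: p2 -1-> p2 -1-> p2 -0-> p3 -1-> p2 -2-> p3 -1-> p2  → end p2, rejected
w5: Trace: p2 -2-> p3 -1-> p2 -0-> p3 -2-> p3 -0-> p0  → end p0, rejected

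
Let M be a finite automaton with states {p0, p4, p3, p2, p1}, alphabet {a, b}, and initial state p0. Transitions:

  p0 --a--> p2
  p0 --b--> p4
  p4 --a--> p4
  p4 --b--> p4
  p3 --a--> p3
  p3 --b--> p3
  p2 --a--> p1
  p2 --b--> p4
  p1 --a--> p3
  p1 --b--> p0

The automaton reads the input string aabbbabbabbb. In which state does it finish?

p4

p0 → p2 → p1 → p0 → p4 → p4 → p4 → p4 → p4 → p4 → p4 → p4 → p4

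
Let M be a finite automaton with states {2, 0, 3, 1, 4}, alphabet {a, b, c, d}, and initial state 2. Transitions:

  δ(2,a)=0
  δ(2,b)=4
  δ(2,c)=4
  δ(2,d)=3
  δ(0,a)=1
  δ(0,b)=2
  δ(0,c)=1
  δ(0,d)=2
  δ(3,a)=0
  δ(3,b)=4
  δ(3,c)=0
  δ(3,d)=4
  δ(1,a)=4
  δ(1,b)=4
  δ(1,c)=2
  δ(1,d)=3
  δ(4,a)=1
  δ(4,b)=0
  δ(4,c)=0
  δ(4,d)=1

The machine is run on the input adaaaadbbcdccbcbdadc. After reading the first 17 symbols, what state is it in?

start at 2
read 'a': 2 → 0
read 'd': 0 → 2
read 'a': 2 → 0
read 'a': 0 → 1
read 'a': 1 → 4
read 'a': 4 → 1
read 'd': 1 → 3
read 'b': 3 → 4
read 'b': 4 → 0
read 'c': 0 → 1
read 'd': 1 → 3
read 'c': 3 → 0
read 'c': 0 → 1
read 'b': 1 → 4
read 'c': 4 → 0
read 'b': 0 → 2
read 'd': 2 → 3
After 17 symbols: 3.

3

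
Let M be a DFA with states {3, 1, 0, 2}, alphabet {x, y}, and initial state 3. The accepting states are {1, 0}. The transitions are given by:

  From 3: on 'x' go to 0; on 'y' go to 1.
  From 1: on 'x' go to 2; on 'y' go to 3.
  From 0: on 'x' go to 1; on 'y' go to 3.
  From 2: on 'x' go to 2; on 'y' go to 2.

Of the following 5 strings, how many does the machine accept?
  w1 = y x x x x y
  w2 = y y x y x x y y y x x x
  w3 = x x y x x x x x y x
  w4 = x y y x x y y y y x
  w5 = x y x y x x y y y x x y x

w1: Trace: 3 -y-> 1 -x-> 2 -x-> 2 -x-> 2 -x-> 2 -y-> 2  → end 2, rejected
w2: Trace: 3 -y-> 1 -y-> 3 -x-> 0 -y-> 3 -x-> 0 -x-> 1 -y-> 3 -y-> 1 -y-> 3 -x-> 0 -x-> 1 -x-> 2  → end 2, rejected
w3: Trace: 3 -x-> 0 -x-> 1 -y-> 3 -x-> 0 -x-> 1 -x-> 2 -x-> 2 -x-> 2 -y-> 2 -x-> 2  → end 2, rejected
w4: Trace: 3 -x-> 0 -y-> 3 -y-> 1 -x-> 2 -x-> 2 -y-> 2 -y-> 2 -y-> 2 -y-> 2 -x-> 2  → end 2, rejected
w5: Trace: 3 -x-> 0 -y-> 3 -x-> 0 -y-> 3 -x-> 0 -x-> 1 -y-> 3 -y-> 1 -y-> 3 -x-> 0 -x-> 1 -y-> 3 -x-> 0  → end 0, accepted

1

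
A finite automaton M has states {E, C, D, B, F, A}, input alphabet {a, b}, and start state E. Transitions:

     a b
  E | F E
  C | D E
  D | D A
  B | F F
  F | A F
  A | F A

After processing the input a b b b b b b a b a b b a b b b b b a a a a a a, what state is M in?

start at E
read 'a': E → F
read 'b': F → F
read 'b': F → F
read 'b': F → F
read 'b': F → F
read 'b': F → F
read 'b': F → F
read 'a': F → A
read 'b': A → A
read 'a': A → F
read 'b': F → F
read 'b': F → F
read 'a': F → A
read 'b': A → A
read 'b': A → A
read 'b': A → A
read 'b': A → A
read 'b': A → A
read 'a': A → F
read 'a': F → A
read 'a': A → F
read 'a': F → A
read 'a': A → F
read 'a': F → A

A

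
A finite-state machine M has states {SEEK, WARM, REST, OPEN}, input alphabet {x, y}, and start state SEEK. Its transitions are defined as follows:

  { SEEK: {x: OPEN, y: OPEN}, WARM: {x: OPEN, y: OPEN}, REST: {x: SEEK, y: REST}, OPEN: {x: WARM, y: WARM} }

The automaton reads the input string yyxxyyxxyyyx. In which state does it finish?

SEEK → OPEN → WARM → OPEN → WARM → OPEN → WARM → OPEN → WARM → OPEN → WARM → OPEN → WARM

WARM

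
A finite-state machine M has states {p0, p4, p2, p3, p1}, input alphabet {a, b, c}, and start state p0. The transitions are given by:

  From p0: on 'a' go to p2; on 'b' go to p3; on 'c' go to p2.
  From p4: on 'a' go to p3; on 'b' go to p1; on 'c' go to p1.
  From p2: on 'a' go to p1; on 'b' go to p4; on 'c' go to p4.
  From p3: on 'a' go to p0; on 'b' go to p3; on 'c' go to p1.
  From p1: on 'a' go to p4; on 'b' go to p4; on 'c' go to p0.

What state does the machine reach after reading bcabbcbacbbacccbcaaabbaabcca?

p0 → p3 → p1 → p4 → p1 → p4 → p1 → p4 → p3 → p1 → p4 → p1 → p4 → p1 → p0 → p2 → p4 → p1 → p4 → p3 → p0 → p3 → p3 → p0 → p2 → p4 → p1 → p0 → p2

p2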